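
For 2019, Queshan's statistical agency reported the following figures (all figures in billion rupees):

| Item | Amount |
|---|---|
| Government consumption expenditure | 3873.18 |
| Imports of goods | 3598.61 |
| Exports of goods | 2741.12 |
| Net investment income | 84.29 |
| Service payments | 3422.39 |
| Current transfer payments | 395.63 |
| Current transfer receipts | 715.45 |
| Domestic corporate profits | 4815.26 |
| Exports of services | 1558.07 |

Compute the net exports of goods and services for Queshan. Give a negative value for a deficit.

Goods balance = 2741.12 - 3598.61 = -857.49
Services balance = 1558.07 - 3422.39 = -1864.32
Trade balance (goods + services) = -857.49 + (-1864.32) = -2721.81

-2721.81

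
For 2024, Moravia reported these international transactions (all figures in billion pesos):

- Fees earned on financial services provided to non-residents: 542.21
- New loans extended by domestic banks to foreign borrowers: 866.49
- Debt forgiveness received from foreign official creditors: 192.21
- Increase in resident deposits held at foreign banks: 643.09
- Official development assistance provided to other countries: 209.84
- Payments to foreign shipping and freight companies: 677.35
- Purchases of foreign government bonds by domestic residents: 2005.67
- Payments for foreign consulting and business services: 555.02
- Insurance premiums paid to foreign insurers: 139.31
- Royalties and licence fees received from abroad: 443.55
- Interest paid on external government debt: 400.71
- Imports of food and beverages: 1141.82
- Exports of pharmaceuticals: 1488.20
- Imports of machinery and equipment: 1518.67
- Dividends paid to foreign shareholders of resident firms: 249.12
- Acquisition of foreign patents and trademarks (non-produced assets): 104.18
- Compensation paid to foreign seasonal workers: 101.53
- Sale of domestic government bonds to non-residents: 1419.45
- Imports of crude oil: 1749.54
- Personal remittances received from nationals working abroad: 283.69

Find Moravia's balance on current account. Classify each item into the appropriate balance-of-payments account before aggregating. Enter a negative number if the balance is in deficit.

-3985.26

Goods: -1749.54 - 1518.67 - 1141.82 + 1488.20 = -2921.83
Services: -677.35 + 443.55 + 542.21 - 555.02 - 139.31 = -385.92
Primary income: -101.53 - 249.12 - 400.71 = -751.36
Secondary income: -209.84 + 283.69 = 73.85
Current account = (-2921.83) + (-385.92) + (-751.36) + 73.85 = -3985.26
(Excluded from the current account — financial account: new loans extended by domestic banks to foreign borrowers 866.49, increase in resident deposits held at foreign banks 643.09, purchases of foreign government bonds by domestic residents 2005.67, sale of domestic government bonds to non-residents 1419.45; capital account: debt forgiveness received from foreign official creditors 192.21, acquisition of foreign patents and trademarks (non-produced assets) 104.18.)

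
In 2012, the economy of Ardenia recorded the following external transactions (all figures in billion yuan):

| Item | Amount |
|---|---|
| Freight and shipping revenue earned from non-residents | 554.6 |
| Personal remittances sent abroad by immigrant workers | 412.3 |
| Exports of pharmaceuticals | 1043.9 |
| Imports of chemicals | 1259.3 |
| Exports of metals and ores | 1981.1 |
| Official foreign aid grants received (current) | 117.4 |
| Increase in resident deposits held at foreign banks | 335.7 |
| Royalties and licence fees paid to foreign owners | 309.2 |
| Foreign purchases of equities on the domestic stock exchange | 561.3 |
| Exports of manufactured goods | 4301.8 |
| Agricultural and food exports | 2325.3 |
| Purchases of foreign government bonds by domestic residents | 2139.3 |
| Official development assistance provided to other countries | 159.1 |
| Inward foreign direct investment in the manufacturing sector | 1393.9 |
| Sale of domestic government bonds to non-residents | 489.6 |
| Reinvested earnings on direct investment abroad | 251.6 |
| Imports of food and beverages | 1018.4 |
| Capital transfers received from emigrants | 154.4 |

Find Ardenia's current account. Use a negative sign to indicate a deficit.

Goods: 1043.9 - 1259.3 - 1018.4 + 4301.8 + 2325.3 + 1981.1 = 7374.4
Services: 554.6 - 309.2 = 245.4
Primary income: 251.6
Secondary income: -412.3 + 117.4 - 159.1 = -454.0
Current account = 7374.4 + 245.4 + 251.6 + (-454.0) = 7417.4
(Excluded from the current account — financial account: increase in resident deposits held at foreign banks 335.7, foreign purchases of equities on the domestic stock exchange 561.3, purchases of foreign government bonds by domestic residents 2139.3, inward foreign direct investment in the manufacturing sector 1393.9, sale of domestic government bonds to non-residents 489.6; capital account: capital transfers received from emigrants 154.4.)

7417.4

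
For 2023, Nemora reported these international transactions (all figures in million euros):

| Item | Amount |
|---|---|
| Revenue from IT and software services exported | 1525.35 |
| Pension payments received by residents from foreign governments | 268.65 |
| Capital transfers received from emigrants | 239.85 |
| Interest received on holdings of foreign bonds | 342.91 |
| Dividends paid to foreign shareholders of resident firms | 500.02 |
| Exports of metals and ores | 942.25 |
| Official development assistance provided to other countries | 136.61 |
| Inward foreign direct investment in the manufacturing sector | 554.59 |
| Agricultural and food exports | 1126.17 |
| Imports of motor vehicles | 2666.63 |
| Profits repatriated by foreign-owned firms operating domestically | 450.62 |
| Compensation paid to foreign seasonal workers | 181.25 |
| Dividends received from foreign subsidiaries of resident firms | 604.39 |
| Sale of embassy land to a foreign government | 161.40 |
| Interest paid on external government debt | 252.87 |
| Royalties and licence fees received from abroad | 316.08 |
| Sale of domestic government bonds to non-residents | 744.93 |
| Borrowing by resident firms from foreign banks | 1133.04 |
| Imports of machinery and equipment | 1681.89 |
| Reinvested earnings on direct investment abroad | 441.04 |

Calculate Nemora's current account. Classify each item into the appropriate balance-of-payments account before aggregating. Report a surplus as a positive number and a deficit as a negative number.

-303.05

Goods: 1126.17 - 1681.89 + 942.25 - 2666.63 = -2280.10
Services: 1525.35 + 316.08 = 1841.43
Primary income: -252.87 - 500.02 - 450.62 + 441.04 - 181.25 + 342.91 + 604.39 = 3.58
Secondary income: -136.61 + 268.65 = 132.04
Current account = (-2280.10) + 1841.43 + 3.58 + 132.04 = -303.05
(Excluded from the current account — capital account: capital transfers received from emigrants 239.85, sale of embassy land to a foreign government 161.40; financial account: inward foreign direct investment in the manufacturing sector 554.59, sale of domestic government bonds to non-residents 744.93, borrowing by resident firms from foreign banks 1133.04.)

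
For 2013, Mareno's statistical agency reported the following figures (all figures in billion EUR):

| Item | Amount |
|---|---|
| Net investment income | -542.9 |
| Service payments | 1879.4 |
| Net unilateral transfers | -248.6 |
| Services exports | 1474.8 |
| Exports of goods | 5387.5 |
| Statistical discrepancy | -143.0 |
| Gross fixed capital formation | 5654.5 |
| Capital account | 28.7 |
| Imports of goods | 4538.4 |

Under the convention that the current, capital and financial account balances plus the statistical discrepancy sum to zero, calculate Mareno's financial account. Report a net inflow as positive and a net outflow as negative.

461.3

Goods balance = 5387.5 - 4538.4 = 849.1
Services balance = 1474.8 - 1879.4 = -404.6
Trade balance (goods + services) = 849.1 + (-404.6) = 444.5
Net primary income = -542.9
Net secondary income = -248.6
Current account = 444.5 + (-542.9) + (-248.6) = -347.0
Financial account = -(-347.0 + 28.7 + (-143.0)) = 461.3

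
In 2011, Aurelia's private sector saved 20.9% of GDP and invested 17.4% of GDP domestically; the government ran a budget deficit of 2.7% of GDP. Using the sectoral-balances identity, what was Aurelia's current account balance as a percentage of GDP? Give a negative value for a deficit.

By the sectoral-balances identity, CA = (S_private - I) + (T - G).
Private balance = 20.9 - 17.4 = 3.5
Government balance (T - G) = -2.7
CA = 3.5 + (-2.7) = 0.8

0.8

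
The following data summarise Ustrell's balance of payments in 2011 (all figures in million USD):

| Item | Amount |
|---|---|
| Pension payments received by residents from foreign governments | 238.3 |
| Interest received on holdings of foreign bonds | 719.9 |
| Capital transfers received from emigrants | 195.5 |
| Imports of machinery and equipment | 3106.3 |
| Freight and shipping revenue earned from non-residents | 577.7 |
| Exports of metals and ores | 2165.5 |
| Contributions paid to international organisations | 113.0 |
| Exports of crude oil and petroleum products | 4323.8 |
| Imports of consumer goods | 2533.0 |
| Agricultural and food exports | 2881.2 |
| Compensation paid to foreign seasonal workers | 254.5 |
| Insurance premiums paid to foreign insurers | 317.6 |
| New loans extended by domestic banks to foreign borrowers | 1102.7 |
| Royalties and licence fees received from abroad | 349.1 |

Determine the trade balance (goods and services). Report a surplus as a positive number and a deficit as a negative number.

4340.4

Goods: 4323.8 + 2881.2 - 2533.0 + 2165.5 - 3106.3 = 3731.2
Services: 577.7 - 317.6 + 349.1 = 609.2
Trade balance = 3731.2 + 609.2 = 4340.4
(Excluded from the trade balance — secondary income: pension payments received by residents from foreign governments 238.3, contributions paid to international organisations 113.0; primary income: interest received on holdings of foreign bonds 719.9, compensation paid to foreign seasonal workers 254.5; capital account: capital transfers received from emigrants 195.5; financial account: new loans extended by domestic banks to foreign borrowers 1102.7.)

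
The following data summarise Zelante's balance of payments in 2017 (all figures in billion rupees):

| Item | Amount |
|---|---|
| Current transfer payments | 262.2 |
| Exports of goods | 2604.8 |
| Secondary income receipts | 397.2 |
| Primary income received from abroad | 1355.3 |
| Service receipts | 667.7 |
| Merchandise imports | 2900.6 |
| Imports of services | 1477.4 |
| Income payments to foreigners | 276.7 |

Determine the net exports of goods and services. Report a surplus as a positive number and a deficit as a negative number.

Goods balance = 2604.8 - 2900.6 = -295.8
Services balance = 667.7 - 1477.4 = -809.7
Trade balance (goods + services) = -295.8 + (-809.7) = -1105.5

-1105.5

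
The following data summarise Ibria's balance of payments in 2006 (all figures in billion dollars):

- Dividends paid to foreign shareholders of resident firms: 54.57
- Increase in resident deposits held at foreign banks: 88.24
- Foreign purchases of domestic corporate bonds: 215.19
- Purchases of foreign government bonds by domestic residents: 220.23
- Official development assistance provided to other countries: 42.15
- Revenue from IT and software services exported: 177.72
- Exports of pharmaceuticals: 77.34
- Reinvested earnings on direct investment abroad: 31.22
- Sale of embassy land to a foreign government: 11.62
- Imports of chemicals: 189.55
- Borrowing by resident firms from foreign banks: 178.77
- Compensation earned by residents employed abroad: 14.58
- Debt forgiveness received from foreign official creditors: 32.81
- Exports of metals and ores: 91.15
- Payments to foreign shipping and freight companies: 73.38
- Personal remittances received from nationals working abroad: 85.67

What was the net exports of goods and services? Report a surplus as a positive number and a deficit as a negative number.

Goods: 77.34 + 91.15 - 189.55 = -21.06
Services: 177.72 - 73.38 = 104.34
Trade balance = -21.06 + 104.34 = 83.28
(Excluded from the trade balance — primary income: dividends paid to foreign shareholders of resident firms 54.57, reinvested earnings on direct investment abroad 31.22, compensation earned by residents employed abroad 14.58; financial account: increase in resident deposits held at foreign banks 88.24, foreign purchases of domestic corporate bonds 215.19, purchases of foreign government bonds by domestic residents 220.23, borrowing by resident firms from foreign banks 178.77; secondary income: official development assistance provided to other countries 42.15, personal remittances received from nationals working abroad 85.67; capital account: sale of embassy land to a foreign government 11.62, debt forgiveness received from foreign official creditors 32.81.)

83.28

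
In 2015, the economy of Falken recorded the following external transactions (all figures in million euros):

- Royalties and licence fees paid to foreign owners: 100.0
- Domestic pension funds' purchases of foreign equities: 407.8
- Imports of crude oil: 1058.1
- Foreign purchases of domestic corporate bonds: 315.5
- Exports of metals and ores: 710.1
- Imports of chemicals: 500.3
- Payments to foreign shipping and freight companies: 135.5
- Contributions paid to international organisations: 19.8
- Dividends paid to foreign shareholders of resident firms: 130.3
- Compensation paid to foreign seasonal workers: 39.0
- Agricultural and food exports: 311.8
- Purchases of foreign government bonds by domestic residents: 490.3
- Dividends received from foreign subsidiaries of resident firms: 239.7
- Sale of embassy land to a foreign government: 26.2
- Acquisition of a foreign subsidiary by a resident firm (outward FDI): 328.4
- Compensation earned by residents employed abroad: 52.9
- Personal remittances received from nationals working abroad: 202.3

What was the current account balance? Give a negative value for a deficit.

-466.2

Goods: -1058.1 + 710.1 + 311.8 - 500.3 = -536.5
Services: -135.5 - 100.0 = -235.5
Primary income: -130.3 + 239.7 - 39.0 + 52.9 = 123.3
Secondary income: 202.3 - 19.8 = 182.5
Current account = (-536.5) + (-235.5) + 123.3 + 182.5 = -466.2
(Excluded from the current account — financial account: domestic pension funds' purchases of foreign equities 407.8, foreign purchases of domestic corporate bonds 315.5, purchases of foreign government bonds by domestic residents 490.3, acquisition of a foreign subsidiary by a resident firm (outward FDI) 328.4; capital account: sale of embassy land to a foreign government 26.2.)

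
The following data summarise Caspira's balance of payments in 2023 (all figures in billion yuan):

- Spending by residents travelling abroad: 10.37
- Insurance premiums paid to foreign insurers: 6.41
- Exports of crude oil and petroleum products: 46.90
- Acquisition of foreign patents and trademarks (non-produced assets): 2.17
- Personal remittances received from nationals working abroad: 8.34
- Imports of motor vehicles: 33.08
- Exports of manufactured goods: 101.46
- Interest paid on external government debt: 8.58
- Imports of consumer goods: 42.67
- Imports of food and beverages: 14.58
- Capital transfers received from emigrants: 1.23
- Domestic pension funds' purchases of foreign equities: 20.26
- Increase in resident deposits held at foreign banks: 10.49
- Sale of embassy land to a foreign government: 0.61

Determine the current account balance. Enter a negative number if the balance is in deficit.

Goods: -33.08 + 46.90 - 14.58 - 42.67 + 101.46 = 58.03
Services: -6.41 - 10.37 = -16.78
Primary income: -8.58
Secondary income: 8.34
Current account = 58.03 + (-16.78) + (-8.58) + 8.34 = 41.01
(Excluded from the current account — capital account: acquisition of foreign patents and trademarks (non-produced assets) 2.17, capital transfers received from emigrants 1.23, sale of embassy land to a foreign government 0.61; financial account: domestic pension funds' purchases of foreign equities 20.26, increase in resident deposits held at foreign banks 10.49.)

41.01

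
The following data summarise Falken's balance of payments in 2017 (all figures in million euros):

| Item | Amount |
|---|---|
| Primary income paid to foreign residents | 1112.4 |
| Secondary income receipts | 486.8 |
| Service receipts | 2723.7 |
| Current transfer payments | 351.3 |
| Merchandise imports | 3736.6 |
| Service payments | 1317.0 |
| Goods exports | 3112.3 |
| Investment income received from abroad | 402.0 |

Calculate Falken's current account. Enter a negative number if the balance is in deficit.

207.5

Goods balance = 3112.3 - 3736.6 = -624.3
Services balance = 2723.7 - 1317.0 = 1406.7
Trade balance (goods + services) = -624.3 + 1406.7 = 782.4
Net primary income = 402.0 - 1112.4 = -710.4
Net secondary income = 486.8 - 351.3 = 135.5
Current account = 782.4 + (-710.4) + 135.5 = 207.5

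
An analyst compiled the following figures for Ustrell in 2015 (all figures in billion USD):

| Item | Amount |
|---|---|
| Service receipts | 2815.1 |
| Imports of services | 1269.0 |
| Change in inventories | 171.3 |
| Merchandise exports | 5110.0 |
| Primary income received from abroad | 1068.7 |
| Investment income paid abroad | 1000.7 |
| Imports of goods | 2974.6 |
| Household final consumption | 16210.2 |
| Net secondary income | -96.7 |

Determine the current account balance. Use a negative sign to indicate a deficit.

3652.8

Goods balance = 5110.0 - 2974.6 = 2135.4
Services balance = 2815.1 - 1269.0 = 1546.1
Trade balance (goods + services) = 2135.4 + 1546.1 = 3681.5
Net primary income = 1068.7 - 1000.7 = 68.0
Net secondary income = -96.7
Current account = 3681.5 + 68.0 + (-96.7) = 3652.8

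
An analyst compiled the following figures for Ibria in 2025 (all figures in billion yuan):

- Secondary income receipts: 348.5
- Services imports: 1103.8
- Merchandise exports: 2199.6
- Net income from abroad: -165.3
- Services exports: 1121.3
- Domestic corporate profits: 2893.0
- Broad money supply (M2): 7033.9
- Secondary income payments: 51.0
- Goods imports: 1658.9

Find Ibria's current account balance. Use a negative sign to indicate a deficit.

Goods balance = 2199.6 - 1658.9 = 540.7
Services balance = 1121.3 - 1103.8 = 17.5
Trade balance (goods + services) = 540.7 + 17.5 = 558.2
Net primary income = -165.3
Net secondary income = 348.5 - 51.0 = 297.5
Current account = 558.2 + (-165.3) + 297.5 = 690.4

690.4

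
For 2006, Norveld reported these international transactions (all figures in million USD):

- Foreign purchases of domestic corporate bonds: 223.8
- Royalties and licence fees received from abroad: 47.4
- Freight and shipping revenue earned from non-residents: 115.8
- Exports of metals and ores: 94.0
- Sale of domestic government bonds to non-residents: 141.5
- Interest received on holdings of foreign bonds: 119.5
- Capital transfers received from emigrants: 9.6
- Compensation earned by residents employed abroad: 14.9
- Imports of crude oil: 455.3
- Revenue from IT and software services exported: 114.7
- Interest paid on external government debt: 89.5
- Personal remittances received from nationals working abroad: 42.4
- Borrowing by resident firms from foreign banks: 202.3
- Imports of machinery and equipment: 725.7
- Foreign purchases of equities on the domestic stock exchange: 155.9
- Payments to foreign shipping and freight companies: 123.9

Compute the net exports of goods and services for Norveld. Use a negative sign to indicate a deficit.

-933.0

Goods: 94.0 - 725.7 - 455.3 = -1087.0
Services: -123.9 + 114.7 + 115.8 + 47.4 = 154.0
Trade balance = -1087.0 + 154.0 = -933.0
(Excluded from the trade balance — financial account: foreign purchases of domestic corporate bonds 223.8, sale of domestic government bonds to non-residents 141.5, borrowing by resident firms from foreign banks 202.3, foreign purchases of equities on the domestic stock exchange 155.9; primary income: interest received on holdings of foreign bonds 119.5, compensation earned by residents employed abroad 14.9, interest paid on external government debt 89.5; capital account: capital transfers received from emigrants 9.6; secondary income: personal remittances received from nationals working abroad 42.4.)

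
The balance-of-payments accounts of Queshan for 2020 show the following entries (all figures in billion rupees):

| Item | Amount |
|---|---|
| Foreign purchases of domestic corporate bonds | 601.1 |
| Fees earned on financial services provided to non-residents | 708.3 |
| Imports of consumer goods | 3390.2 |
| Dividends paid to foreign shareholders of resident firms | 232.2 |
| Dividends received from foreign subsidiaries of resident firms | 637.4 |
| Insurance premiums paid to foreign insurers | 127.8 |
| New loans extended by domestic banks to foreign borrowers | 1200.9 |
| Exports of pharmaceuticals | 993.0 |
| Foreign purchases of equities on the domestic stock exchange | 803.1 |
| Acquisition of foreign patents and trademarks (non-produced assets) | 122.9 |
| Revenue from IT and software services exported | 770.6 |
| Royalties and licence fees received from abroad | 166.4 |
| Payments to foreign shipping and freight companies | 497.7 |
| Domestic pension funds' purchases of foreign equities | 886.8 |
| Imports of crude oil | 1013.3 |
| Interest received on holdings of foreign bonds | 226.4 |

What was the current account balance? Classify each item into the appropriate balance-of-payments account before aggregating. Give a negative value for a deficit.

Goods: 993.0 - 3390.2 - 1013.3 = -3410.5
Services: 770.6 - 497.7 + 166.4 + 708.3 - 127.8 = 1019.8
Primary income: -232.2 + 226.4 + 637.4 = 631.6
Current account = (-3410.5) + 1019.8 + 631.6 = -1759.1
(Excluded from the current account — financial account: foreign purchases of domestic corporate bonds 601.1, new loans extended by domestic banks to foreign borrowers 1200.9, foreign purchases of equities on the domestic stock exchange 803.1, domestic pension funds' purchases of foreign equities 886.8; capital account: acquisition of foreign patents and trademarks (non-produced assets) 122.9.)

-1759.1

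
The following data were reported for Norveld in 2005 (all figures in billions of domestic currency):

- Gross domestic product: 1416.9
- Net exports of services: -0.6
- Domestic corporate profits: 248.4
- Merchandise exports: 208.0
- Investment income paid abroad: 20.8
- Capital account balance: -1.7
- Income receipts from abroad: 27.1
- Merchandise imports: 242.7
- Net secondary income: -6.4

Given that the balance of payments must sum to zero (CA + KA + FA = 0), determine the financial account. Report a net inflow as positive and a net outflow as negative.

37.1

Goods balance = 208.0 - 242.7 = -34.7
Services balance = -0.6
Trade balance (goods + services) = -34.7 + (-0.6) = -35.3
Net primary income = 27.1 - 20.8 = 6.3
Net secondary income = -6.4
Current account = -35.3 + 6.3 + (-6.4) = -35.4
Financial account = -(-35.4 + (-1.7)) = 37.1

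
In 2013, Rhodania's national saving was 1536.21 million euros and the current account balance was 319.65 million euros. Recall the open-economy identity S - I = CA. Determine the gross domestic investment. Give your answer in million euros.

1216.56

S - I = CA (net lending to the rest of the world).
I = S - CA = 1536.21 - 319.65 = 1216.56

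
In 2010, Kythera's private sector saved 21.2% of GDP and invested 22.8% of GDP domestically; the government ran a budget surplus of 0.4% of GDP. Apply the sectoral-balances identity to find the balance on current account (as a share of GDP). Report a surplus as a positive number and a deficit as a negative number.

By the sectoral-balances identity, CA = (S_private - I) + (T - G).
Private balance = 21.2 - 22.8 = -1.6
Government balance (T - G) = 0.4
CA = -1.6 + 0.4 = -1.2

-1.2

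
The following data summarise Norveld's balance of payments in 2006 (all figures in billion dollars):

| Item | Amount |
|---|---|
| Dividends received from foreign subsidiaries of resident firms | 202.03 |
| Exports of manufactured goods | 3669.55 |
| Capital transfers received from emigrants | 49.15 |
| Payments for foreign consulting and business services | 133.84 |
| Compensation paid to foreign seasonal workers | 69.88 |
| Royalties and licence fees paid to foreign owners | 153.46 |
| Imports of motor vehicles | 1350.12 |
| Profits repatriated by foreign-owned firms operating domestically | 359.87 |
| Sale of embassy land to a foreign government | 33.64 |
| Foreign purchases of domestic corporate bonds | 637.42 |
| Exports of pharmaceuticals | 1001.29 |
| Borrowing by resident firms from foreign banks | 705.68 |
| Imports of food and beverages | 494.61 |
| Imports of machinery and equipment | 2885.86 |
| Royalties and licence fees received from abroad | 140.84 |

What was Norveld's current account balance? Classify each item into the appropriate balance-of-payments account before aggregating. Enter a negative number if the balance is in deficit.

-433.93

Goods: -1350.12 - 2885.86 + 1001.29 - 494.61 + 3669.55 = -59.75
Services: 140.84 - 153.46 - 133.84 = -146.46
Primary income: -359.87 - 69.88 + 202.03 = -227.72
Current account = (-59.75) + (-146.46) + (-227.72) = -433.93
(Excluded from the current account — capital account: capital transfers received from emigrants 49.15, sale of embassy land to a foreign government 33.64; financial account: foreign purchases of domestic corporate bonds 637.42, borrowing by resident firms from foreign banks 705.68.)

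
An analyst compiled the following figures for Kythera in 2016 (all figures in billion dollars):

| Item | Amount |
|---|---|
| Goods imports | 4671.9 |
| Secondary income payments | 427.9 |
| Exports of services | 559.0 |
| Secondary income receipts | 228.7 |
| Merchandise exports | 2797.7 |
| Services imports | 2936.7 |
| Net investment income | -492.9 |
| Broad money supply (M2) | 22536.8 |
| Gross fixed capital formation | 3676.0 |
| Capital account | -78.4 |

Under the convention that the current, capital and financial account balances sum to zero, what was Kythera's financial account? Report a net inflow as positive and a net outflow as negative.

Goods balance = 2797.7 - 4671.9 = -1874.2
Services balance = 559.0 - 2936.7 = -2377.7
Trade balance (goods + services) = -1874.2 + (-2377.7) = -4251.9
Net primary income = -492.9
Net secondary income = 228.7 - 427.9 = -199.2
Current account = -4251.9 + (-492.9) + (-199.2) = -4944.0
Financial account = -(-4944.0 + (-78.4)) = 5022.4

5022.4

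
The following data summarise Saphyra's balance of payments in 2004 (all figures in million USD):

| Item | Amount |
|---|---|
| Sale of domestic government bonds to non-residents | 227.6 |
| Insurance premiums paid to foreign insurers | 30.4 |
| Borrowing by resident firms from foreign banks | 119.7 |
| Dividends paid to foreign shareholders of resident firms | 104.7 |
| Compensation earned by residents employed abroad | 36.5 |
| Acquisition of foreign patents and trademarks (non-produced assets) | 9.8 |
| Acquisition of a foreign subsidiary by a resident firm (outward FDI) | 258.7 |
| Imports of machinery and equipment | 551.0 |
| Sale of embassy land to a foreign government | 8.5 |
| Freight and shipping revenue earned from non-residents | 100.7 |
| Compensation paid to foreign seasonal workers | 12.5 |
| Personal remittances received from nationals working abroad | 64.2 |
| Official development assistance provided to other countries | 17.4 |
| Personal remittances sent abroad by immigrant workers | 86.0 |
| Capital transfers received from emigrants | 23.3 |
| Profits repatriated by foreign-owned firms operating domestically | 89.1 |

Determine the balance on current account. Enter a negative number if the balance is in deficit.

Goods: -551.0
Services: 100.7 - 30.4 = 70.3
Primary income: -104.7 - 89.1 + 36.5 - 12.5 = -169.8
Secondary income: -17.4 - 86.0 + 64.2 = -39.2
Current account = (-551.0) + 70.3 + (-169.8) + (-39.2) = -689.7
(Excluded from the current account — financial account: sale of domestic government bonds to non-residents 227.6, borrowing by resident firms from foreign banks 119.7, acquisition of a foreign subsidiary by a resident firm (outward FDI) 258.7; capital account: acquisition of foreign patents and trademarks (non-produced assets) 9.8, sale of embassy land to a foreign government 8.5, capital transfers received from emigrants 23.3.)

-689.7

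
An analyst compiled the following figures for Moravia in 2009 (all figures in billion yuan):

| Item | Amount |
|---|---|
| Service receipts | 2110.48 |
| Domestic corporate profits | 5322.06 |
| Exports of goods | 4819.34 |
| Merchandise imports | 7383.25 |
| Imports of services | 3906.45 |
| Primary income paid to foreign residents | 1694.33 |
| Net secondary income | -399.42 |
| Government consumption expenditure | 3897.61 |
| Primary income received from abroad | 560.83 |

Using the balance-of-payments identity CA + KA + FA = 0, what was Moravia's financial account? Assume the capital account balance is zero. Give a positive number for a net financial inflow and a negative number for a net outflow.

5892.80

Goods balance = 4819.34 - 7383.25 = -2563.91
Services balance = 2110.48 - 3906.45 = -1795.97
Trade balance (goods + services) = -2563.91 + (-1795.97) = -4359.88
Net primary income = 560.83 - 1694.33 = -1133.50
Net secondary income = -399.42
Current account = -4359.88 + (-1133.50) + (-399.42) = -5892.80
Financial account = -(-5892.80) = 5892.80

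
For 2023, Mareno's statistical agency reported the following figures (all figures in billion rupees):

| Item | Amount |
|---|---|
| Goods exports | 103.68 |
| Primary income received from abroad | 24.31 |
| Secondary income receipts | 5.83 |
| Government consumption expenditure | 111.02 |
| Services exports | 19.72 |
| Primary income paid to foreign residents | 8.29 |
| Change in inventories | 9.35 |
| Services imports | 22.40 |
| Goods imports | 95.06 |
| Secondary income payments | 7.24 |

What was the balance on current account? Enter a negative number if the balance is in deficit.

20.55

Goods balance = 103.68 - 95.06 = 8.62
Services balance = 19.72 - 22.40 = -2.68
Trade balance (goods + services) = 8.62 + (-2.68) = 5.94
Net primary income = 24.31 - 8.29 = 16.02
Net secondary income = 5.83 - 7.24 = -1.41
Current account = 5.94 + 16.02 + (-1.41) = 20.55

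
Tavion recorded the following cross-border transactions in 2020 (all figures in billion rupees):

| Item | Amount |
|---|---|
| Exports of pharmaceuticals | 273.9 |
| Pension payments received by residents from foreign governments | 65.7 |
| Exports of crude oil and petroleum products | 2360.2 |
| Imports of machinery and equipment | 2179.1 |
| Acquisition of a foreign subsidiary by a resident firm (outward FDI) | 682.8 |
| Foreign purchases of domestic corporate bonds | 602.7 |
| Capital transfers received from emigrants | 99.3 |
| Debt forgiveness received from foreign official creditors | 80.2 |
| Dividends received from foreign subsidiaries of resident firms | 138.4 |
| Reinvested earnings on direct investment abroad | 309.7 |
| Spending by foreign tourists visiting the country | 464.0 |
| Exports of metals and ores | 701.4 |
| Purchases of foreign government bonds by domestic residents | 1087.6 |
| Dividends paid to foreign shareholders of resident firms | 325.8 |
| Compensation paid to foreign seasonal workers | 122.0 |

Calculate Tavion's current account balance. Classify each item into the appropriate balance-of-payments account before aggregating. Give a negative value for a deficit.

Goods: 701.4 + 2360.2 + 273.9 - 2179.1 = 1156.4
Services: 464.0
Primary income: -325.8 + 138.4 + 309.7 - 122.0 = 0.3
Secondary income: 65.7
Current account = 1156.4 + 464.0 + 0.3 + 65.7 = 1686.4
(Excluded from the current account — financial account: acquisition of a foreign subsidiary by a resident firm (outward FDI) 682.8, foreign purchases of domestic corporate bonds 602.7, purchases of foreign government bonds by domestic residents 1087.6; capital account: capital transfers received from emigrants 99.3, debt forgiveness received from foreign official creditors 80.2.)

1686.4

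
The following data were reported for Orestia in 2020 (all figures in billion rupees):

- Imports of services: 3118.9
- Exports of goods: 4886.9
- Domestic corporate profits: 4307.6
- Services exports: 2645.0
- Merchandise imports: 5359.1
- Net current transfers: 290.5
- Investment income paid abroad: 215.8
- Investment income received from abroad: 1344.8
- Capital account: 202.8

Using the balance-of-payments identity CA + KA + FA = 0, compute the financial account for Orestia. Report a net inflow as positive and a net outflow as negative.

-676.2

Goods balance = 4886.9 - 5359.1 = -472.2
Services balance = 2645.0 - 3118.9 = -473.9
Trade balance (goods + services) = -472.2 + (-473.9) = -946.1
Net primary income = 1344.8 - 215.8 = 1129.0
Net secondary income = 290.5
Current account = -946.1 + 1129.0 + 290.5 = 473.4
Financial account = -(473.4 + 202.8) = -676.2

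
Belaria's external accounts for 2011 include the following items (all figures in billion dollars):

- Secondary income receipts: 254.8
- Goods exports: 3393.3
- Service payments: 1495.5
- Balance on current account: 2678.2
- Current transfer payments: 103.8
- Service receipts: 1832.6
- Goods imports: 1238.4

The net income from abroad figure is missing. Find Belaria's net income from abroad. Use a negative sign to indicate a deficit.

Current account = goods balance + services balance + net primary income + net secondary income
Sum of the known components = 2643.0
Net income from abroad = CA - (known components) = 2678.2 - 2643.0 = 35.2

35.2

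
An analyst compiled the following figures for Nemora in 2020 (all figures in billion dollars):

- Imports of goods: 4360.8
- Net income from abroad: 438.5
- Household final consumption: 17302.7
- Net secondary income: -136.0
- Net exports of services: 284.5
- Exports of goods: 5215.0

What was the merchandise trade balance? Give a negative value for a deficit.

Goods balance = 5215.0 - 4360.8 = 854.2

854.2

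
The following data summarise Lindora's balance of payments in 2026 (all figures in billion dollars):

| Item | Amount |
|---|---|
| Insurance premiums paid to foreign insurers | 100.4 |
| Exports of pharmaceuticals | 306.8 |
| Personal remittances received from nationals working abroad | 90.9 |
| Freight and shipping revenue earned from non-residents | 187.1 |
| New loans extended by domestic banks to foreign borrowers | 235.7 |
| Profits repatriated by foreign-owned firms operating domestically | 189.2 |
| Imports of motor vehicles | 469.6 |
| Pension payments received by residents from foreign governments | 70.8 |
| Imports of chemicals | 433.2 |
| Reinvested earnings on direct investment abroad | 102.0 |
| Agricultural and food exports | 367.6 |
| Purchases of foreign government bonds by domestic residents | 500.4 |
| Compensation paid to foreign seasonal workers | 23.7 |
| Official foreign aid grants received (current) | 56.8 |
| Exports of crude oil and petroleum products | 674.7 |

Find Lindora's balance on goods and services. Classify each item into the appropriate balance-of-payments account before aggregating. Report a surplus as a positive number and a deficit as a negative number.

533.0

Goods: 674.7 + 306.8 - 433.2 + 367.6 - 469.6 = 446.3
Services: 187.1 - 100.4 = 86.7
Trade balance = 446.3 + 86.7 = 533.0
(Excluded from the trade balance — secondary income: personal remittances received from nationals working abroad 90.9, pension payments received by residents from foreign governments 70.8, official foreign aid grants received (current) 56.8; financial account: new loans extended by domestic banks to foreign borrowers 235.7, purchases of foreign government bonds by domestic residents 500.4; primary income: profits repatriated by foreign-owned firms operating domestically 189.2, reinvested earnings on direct investment abroad 102.0, compensation paid to foreign seasonal workers 23.7.)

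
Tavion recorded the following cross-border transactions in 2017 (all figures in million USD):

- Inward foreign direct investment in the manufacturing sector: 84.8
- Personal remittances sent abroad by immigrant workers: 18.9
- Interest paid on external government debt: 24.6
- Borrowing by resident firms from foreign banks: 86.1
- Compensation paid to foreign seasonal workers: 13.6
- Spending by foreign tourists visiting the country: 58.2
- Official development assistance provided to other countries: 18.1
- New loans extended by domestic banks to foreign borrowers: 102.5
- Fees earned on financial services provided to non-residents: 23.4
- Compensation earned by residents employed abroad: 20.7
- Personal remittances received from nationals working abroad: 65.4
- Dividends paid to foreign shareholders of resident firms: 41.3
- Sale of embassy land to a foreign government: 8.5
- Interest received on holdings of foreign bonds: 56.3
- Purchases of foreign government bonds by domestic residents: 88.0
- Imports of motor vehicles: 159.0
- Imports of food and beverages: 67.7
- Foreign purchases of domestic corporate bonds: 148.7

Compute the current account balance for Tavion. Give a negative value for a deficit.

-119.2

Goods: -159.0 - 67.7 = -226.7
Services: 23.4 + 58.2 = 81.6
Primary income: -24.6 + 56.3 - 13.6 + 20.7 - 41.3 = -2.5
Secondary income: -18.9 - 18.1 + 65.4 = 28.4
Current account = (-226.7) + 81.6 + (-2.5) + 28.4 = -119.2
(Excluded from the current account — financial account: inward foreign direct investment in the manufacturing sector 84.8, borrowing by resident firms from foreign banks 86.1, new loans extended by domestic banks to foreign borrowers 102.5, purchases of foreign government bonds by domestic residents 88.0, foreign purchases of domestic corporate bonds 148.7; capital account: sale of embassy land to a foreign government 8.5.)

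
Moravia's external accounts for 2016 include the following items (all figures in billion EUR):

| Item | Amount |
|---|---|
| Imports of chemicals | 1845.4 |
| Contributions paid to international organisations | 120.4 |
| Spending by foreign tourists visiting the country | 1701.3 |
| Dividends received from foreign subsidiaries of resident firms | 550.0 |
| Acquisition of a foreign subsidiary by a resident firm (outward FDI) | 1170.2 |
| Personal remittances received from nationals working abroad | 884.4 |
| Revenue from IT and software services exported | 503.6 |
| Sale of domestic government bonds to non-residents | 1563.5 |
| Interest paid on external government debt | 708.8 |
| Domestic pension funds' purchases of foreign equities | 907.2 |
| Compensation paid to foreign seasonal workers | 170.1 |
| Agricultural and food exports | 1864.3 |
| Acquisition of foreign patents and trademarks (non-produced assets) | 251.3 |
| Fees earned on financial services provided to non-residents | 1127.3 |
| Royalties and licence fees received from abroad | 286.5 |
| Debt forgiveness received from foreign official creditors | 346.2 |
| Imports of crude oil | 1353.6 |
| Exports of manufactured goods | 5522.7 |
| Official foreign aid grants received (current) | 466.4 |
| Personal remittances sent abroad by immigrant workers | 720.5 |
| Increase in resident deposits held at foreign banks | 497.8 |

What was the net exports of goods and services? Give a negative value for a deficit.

Goods: -1845.4 - 1353.6 + 1864.3 + 5522.7 = 4188.0
Services: 503.6 + 286.5 + 1127.3 + 1701.3 = 3618.7
Trade balance = 4188.0 + 3618.7 = 7806.7
(Excluded from the trade balance — secondary income: contributions paid to international organisations 120.4, personal remittances received from nationals working abroad 884.4, official foreign aid grants received (current) 466.4, personal remittances sent abroad by immigrant workers 720.5; primary income: dividends received from foreign subsidiaries of resident firms 550.0, interest paid on external government debt 708.8, compensation paid to foreign seasonal workers 170.1; financial account: acquisition of a foreign subsidiary by a resident firm (outward FDI) 1170.2, sale of domestic government bonds to non-residents 1563.5, domestic pension funds' purchases of foreign equities 907.2, increase in resident deposits held at foreign banks 497.8; capital account: acquisition of foreign patents and trademarks (non-produced assets) 251.3, debt forgiveness received from foreign official creditors 346.2.)

7806.7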